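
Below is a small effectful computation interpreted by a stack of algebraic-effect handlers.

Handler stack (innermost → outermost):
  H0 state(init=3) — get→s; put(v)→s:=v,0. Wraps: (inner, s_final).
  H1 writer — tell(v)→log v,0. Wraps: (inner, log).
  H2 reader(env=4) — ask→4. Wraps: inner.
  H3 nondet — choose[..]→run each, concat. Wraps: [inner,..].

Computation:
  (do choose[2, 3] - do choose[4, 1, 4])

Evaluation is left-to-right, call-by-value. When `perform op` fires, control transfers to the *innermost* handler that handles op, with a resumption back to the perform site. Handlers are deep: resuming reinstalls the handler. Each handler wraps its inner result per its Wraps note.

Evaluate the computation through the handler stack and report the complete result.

Evaluation trace:
choose[2, 3] @ H3
  branch[0] choose=2:
    choose[4, 1, 4] @ H3
      branch[0] choose=4:
        H0 returns (-2, 3)
        H1 returns ((-2, 3), ())
        H2 returns ((-2, 3), ())
        H3 returns [((-2, 3), ())]
      branch[1] choose=1:
        H0 returns (1, 3)
        H1 returns ((1, 3), ())
        H2 returns ((1, 3), ())
        H3 returns [((1, 3), ())]
      branch[2] choose=4:
        H0 returns (-2, 3)
        H1 returns ((-2, 3), ())
        H2 returns ((-2, 3), ())
        H3 returns [((-2, 3), ())]
  branch[1] choose=3:
    choose[4, 1, 4] @ H3
      branch[0] choose=4:
        H0 returns (-1, 3)
        H1 returns ((-1, 3), ())
        H2 returns ((-1, 3), ())
        H3 returns [((-1, 3), ())]
      branch[1] choose=1:
        H0 returns (2, 3)
        H1 returns ((2, 3), ())
        H2 returns ((2, 3), ())
        H3 returns [((2, 3), ())]
      branch[2] choose=4:
        H0 returns (-1, 3)
        H1 returns ((-1, 3), ())
        H2 returns ((-1, 3), ())
        H3 returns [((-1, 3), ())]
= [((-2, 3), ()), ((1, 3), ()), ((-2, 3), ()), ((-1, 3), ()), ((2, 3), ()), ((-1, 3), ())]

Answer: [((-2, 3), ()), ((1, 3), ()), ((-2, 3), ()), ((-1, 3), ()), ((2, 3), ()), ((-1, 3), ())]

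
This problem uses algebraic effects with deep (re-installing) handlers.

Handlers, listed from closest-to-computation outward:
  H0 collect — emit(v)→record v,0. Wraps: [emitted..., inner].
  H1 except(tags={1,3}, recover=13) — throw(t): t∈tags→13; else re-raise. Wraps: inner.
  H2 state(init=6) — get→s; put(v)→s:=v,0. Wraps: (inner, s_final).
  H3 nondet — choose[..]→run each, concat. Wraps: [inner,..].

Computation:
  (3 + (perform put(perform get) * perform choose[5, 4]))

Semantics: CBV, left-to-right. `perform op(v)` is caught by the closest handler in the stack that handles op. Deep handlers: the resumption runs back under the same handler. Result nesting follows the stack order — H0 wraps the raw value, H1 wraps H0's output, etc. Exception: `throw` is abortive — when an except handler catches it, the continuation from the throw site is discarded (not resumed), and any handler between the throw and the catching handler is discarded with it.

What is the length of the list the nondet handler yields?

Answer: 2

Step-by-step:
get @ H2 ⇒ 6
put(6) @ H2 ⇒ s:=6
choose[5, 4] @ H3
  branch[0] choose=5:
    H0 returns [3]
    H1 returns [3]
    H2 returns ([3], 6)
    H3 returns [([3], 6)]
  branch[1] choose=4:
    H0 returns [3]
    H1 returns [3]
    H2 returns ([3], 6)
    H3 returns [([3], 6)]
= [([3], 6), ([3], 6)]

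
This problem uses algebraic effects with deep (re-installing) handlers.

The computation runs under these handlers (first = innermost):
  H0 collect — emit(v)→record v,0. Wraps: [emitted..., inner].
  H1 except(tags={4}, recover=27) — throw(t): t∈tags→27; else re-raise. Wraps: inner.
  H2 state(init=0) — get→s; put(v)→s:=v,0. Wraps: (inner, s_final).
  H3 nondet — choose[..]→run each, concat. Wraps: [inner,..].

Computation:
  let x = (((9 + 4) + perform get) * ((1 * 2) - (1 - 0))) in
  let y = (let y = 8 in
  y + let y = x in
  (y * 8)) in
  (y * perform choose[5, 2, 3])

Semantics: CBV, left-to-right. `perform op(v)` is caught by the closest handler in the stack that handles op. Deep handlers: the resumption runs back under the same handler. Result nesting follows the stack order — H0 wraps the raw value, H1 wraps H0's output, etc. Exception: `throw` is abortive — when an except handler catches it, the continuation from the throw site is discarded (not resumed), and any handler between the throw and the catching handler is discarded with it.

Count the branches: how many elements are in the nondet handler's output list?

Evaluation trace:
get @ H2 ⇒ 0
choose[5, 2, 3] @ H3
  branch[0] choose=5:
    H0 returns [560]
    H1 returns [560]
    H2 returns ([560], 0)
    H3 returns [([560], 0)]
  branch[1] choose=2:
    H0 returns [224]
    H1 returns [224]
    H2 returns ([224], 0)
    H3 returns [([224], 0)]
  branch[2] choose=3:
    H0 returns [336]
    H1 returns [336]
    H2 returns ([336], 0)
    H3 returns [([336], 0)]
= [([560], 0), ([224], 0), ([336], 0)]

Answer: 3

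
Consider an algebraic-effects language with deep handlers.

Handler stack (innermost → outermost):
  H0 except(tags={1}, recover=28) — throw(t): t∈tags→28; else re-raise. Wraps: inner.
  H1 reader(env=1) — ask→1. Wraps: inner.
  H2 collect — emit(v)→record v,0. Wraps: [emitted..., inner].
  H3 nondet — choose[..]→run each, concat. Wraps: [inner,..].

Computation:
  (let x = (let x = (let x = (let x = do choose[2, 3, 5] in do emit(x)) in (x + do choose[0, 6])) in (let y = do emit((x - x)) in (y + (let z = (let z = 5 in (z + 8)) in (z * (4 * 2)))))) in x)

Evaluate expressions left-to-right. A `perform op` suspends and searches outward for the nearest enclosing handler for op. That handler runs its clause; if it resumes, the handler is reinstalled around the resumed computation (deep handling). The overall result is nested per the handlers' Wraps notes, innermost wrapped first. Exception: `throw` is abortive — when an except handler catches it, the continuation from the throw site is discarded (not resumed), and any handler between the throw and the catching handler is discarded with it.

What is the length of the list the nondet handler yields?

Step-by-step:
choose[2, 3, 5] @ H3
  branch[0] choose=2:
    emit(2) @ H2 ⇒ out+=2
    choose[0, 6] @ H3
      branch[0] choose=0:
        emit(0) @ H2 ⇒ out+=0
        H0 returns 104
        H1 returns 104
        H2 returns [2, 0, 104]
        H3 returns [[2, 0, 104]]
      branch[1] choose=6:
        emit(0) @ H2 ⇒ out+=0
        H0 returns 104
        H1 returns 104
        H2 returns [2, 0, 104]
        H3 returns [[2, 0, 104]]
  branch[1] choose=3:
    emit(3) @ H2 ⇒ out+=3
    choose[0, 6] @ H3
      branch[0] choose=0:
        emit(0) @ H2 ⇒ out+=0
        H0 returns 104
        H1 returns 104
        H2 returns [3, 0, 104]
        H3 returns [[3, 0, 104]]
      branch[1] choose=6:
        emit(0) @ H2 ⇒ out+=0
        H0 returns 104
        H1 returns 104
        H2 returns [3, 0, 104]
        H3 returns [[3, 0, 104]]
  branch[2] choose=5:
    emit(5) @ H2 ⇒ out+=5
    choose[0, 6] @ H3
      branch[0] choose=0:
        emit(0) @ H2 ⇒ out+=0
        H0 returns 104
        H1 returns 104
        H2 returns [5, 0, 104]
        H3 returns [[5, 0, 104]]
      branch[1] choose=6:
        emit(0) @ H2 ⇒ out+=0
        H0 returns 104
        H1 returns 104
        H2 returns [5, 0, 104]
        H3 returns [[5, 0, 104]]
= [[2, 0, 104], [2, 0, 104], [3, 0, 104], [3, 0, 104], [5, 0, 104], [5, 0, 104]]

Answer: 6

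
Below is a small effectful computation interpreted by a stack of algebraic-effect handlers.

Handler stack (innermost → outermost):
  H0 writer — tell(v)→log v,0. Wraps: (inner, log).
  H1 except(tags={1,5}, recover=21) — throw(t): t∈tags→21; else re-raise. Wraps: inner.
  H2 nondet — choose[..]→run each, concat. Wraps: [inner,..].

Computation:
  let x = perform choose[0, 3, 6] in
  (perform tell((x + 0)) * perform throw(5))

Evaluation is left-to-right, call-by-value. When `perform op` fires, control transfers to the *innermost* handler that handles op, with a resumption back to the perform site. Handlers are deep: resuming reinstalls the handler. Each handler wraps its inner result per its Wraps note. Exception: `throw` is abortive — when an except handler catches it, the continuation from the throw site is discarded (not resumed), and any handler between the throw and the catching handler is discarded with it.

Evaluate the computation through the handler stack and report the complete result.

Answer: [21, 21, 21]

Step-by-step:
choose[0, 3, 6] @ H2
  branch[0] choose=0:
    tell(0) @ H0 ⇒ log+=0
    throw(5) @ H1 caught ⇒ 21
    H2 returns [21]
  branch[1] choose=3:
    tell(3) @ H0 ⇒ log+=3
    throw(5) @ H1 caught ⇒ 21
    H2 returns [21]
  branch[2] choose=6:
    tell(6) @ H0 ⇒ log+=6
    throw(5) @ H1 caught ⇒ 21
    H2 returns [21]
= [21, 21, 21]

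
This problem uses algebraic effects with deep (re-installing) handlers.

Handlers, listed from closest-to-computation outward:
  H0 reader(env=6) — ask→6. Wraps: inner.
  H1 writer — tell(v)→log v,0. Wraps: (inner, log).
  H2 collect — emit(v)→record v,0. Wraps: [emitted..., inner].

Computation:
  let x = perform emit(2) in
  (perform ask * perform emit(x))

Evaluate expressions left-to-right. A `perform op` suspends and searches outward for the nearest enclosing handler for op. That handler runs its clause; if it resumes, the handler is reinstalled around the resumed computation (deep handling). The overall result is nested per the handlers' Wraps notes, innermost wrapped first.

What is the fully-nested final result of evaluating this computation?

Working:
emit(2) @ H2 ⇒ out+=2
ask @ H0 ⇒ 6
emit(0) @ H2 ⇒ out+=0
H0 returns 0
H1 returns (0, ())
H2 returns [2, 0, (0, ())]
= [2, 0, (0, ())]

Answer: [2, 0, (0, ())]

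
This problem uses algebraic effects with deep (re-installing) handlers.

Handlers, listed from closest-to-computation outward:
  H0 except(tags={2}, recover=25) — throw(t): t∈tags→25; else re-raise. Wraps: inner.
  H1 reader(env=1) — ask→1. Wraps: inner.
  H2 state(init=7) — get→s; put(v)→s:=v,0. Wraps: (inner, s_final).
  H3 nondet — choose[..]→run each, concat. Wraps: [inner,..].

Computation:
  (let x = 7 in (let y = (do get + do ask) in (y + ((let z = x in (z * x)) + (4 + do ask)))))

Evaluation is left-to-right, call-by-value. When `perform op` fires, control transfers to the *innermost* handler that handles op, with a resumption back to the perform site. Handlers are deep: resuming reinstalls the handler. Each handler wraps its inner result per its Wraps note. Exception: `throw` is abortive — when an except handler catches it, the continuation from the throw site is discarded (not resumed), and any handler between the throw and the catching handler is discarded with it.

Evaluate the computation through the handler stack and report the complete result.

Step-by-step:
get @ H2 ⇒ 7
ask @ H1 ⇒ 1
ask @ H1 ⇒ 1
H0 returns 62
H1 returns 62
H2 returns (62, 7)
H3 returns [(62, 7)]
= [(62, 7)]

Answer: [(62, 7)]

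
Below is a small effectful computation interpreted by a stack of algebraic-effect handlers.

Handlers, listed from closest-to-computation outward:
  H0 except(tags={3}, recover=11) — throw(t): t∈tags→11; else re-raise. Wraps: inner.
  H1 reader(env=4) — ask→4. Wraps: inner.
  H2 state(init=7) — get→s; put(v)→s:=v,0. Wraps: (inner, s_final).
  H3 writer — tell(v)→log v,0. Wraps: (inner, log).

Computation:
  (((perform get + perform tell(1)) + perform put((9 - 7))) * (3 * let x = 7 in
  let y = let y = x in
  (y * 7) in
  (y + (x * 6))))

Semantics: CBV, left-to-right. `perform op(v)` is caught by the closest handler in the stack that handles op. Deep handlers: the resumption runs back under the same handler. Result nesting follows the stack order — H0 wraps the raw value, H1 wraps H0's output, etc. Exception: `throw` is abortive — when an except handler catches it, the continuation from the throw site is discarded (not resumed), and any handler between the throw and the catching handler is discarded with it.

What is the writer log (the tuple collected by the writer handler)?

Answer: (1)

Working:
get @ H2 ⇒ 7
tell(1) @ H3 ⇒ log+=1
put(2) @ H2 ⇒ s:=2
H0 returns 1911
H1 returns 1911
H2 returns (1911, 2)
H3 returns ((1911, 2), (1))
= ((1911, 2), (1))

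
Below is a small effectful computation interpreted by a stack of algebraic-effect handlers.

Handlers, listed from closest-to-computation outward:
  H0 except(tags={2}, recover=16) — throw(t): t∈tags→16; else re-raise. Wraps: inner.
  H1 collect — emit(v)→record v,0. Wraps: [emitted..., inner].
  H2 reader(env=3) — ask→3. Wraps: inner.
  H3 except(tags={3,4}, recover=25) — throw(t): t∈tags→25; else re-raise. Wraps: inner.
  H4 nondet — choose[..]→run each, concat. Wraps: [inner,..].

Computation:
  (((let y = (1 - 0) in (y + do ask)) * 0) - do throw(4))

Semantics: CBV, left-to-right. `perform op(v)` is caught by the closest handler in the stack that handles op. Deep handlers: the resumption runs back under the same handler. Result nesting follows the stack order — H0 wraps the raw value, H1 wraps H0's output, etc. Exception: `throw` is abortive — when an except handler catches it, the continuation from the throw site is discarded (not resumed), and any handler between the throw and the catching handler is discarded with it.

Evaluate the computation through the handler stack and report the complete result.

Answer: [25]

Step-by-step:
ask @ H2 ⇒ 3
throw(4) @ H0 re-raised
throw(4) @ H3 caught ⇒ 25
H4 returns [25]
= [25]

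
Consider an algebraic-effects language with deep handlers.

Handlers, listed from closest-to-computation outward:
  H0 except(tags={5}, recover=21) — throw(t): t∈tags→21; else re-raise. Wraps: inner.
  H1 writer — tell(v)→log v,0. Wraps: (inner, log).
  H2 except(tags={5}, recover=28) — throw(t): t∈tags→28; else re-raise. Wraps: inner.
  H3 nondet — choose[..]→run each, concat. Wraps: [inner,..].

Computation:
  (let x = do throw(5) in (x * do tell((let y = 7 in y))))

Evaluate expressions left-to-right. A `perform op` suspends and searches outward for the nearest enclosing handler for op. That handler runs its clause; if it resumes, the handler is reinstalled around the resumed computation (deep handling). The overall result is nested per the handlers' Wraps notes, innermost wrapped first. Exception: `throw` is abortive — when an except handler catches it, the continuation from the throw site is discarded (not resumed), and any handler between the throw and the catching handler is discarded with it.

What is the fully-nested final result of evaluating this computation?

Evaluation trace:
throw(5) @ H0 caught ⇒ 21
H1 returns (21, ())
H2 returns (21, ())
H3 returns [(21, ())]
= [(21, ())]

Answer: [(21, ())]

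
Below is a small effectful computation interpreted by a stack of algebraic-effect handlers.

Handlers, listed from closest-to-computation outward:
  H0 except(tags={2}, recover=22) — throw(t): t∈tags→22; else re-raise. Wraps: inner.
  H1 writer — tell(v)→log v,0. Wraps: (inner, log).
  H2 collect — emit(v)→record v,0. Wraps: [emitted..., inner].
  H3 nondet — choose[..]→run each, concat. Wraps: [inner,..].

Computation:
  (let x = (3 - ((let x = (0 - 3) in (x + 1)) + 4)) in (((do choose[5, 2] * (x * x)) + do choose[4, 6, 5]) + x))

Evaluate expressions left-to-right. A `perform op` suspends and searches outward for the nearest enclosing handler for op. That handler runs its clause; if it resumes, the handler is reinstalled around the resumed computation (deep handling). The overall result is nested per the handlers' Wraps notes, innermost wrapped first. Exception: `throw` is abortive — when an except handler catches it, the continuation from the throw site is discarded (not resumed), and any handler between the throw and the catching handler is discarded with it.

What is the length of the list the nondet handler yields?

Evaluation trace:
choose[5, 2] @ H3
  branch[0] choose=5:
    choose[4, 6, 5] @ H3
      branch[0] choose=4:
        H0 returns 10
        H1 returns (10, ())
        H2 returns [(10, ())]
        H3 returns [[(10, ())]]
      branch[1] choose=6:
        H0 returns 12
        H1 returns (12, ())
        H2 returns [(12, ())]
        H3 returns [[(12, ())]]
      branch[2] choose=5:
        H0 returns 11
        H1 returns (11, ())
        H2 returns [(11, ())]
        H3 returns [[(11, ())]]
  branch[1] choose=2:
    choose[4, 6, 5] @ H3
      branch[0] choose=4:
        H0 returns 7
        H1 returns (7, ())
        H2 returns [(7, ())]
        H3 returns [[(7, ())]]
      branch[1] choose=6:
        H0 returns 9
        H1 returns (9, ())
        H2 returns [(9, ())]
        H3 returns [[(9, ())]]
      branch[2] choose=5:
        H0 returns 8
        H1 returns (8, ())
        H2 returns [(8, ())]
        H3 returns [[(8, ())]]
= [[(10, ())], [(12, ())], [(11, ())], [(7, ())], [(9, ())], [(8, ())]]

Answer: 6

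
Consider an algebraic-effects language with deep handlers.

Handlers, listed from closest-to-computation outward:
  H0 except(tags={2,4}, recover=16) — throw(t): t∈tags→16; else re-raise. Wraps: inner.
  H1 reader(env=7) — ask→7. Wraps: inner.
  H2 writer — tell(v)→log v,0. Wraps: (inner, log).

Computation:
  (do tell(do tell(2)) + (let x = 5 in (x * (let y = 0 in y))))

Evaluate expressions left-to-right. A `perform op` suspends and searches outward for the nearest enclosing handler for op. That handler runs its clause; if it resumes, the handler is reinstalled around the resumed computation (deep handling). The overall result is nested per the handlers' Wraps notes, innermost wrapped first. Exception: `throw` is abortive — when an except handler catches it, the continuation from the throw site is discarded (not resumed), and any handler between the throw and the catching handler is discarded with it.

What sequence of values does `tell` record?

Working:
tell(2) @ H2 ⇒ log+=2
tell(0) @ H2 ⇒ log+=0
H0 returns 0
H1 returns 0
H2 returns (0, (2, 0))
= (0, (2, 0))

Answer: (2, 0)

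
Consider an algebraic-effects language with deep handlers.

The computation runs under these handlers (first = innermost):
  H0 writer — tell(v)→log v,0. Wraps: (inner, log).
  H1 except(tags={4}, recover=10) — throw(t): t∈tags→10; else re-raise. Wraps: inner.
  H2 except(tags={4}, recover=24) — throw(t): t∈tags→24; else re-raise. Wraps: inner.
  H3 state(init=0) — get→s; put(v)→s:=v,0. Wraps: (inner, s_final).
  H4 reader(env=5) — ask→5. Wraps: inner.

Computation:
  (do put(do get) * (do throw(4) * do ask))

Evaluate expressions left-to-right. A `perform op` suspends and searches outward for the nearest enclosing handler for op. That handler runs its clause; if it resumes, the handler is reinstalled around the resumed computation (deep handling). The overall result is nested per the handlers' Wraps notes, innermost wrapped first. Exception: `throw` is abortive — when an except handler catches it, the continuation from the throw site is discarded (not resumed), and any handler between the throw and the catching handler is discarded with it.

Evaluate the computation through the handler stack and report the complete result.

Working:
get @ H3 ⇒ 0
put(0) @ H3 ⇒ s:=0
throw(4) @ H1 caught ⇒ 10
H2 returns 10
H3 returns (10, 0)
H4 returns (10, 0)
= (10, 0)

Answer: (10, 0)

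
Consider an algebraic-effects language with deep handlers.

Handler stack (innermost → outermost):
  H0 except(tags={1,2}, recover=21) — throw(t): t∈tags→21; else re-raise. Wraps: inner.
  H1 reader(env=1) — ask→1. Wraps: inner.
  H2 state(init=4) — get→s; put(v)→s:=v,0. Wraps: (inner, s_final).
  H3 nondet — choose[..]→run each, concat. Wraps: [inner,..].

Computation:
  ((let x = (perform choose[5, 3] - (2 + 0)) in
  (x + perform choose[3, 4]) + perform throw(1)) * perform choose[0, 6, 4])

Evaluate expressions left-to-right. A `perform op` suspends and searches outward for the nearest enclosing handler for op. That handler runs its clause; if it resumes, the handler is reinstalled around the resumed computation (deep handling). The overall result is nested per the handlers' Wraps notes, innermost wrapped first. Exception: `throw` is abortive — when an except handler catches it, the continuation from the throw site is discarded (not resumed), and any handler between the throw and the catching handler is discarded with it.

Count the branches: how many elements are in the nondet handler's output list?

Step-by-step:
choose[5, 3] @ H3
  branch[0] choose=5:
    choose[3, 4] @ H3
      branch[0] choose=3:
        throw(1) @ H0 caught ⇒ 21
        H1 returns 21
        H2 returns (21, 4)
        H3 returns [(21, 4)]
      branch[1] choose=4:
        throw(1) @ H0 caught ⇒ 21
        H1 returns 21
        H2 returns (21, 4)
        H3 returns [(21, 4)]
  branch[1] choose=3:
    choose[3, 4] @ H3
      branch[0] choose=3:
        throw(1) @ H0 caught ⇒ 21
        H1 returns 21
        H2 returns (21, 4)
        H3 returns [(21, 4)]
      branch[1] choose=4:
        throw(1) @ H0 caught ⇒ 21
        H1 returns 21
        H2 returns (21, 4)
        H3 returns [(21, 4)]
= [(21, 4), (21, 4), (21, 4), (21, 4)]

Answer: 4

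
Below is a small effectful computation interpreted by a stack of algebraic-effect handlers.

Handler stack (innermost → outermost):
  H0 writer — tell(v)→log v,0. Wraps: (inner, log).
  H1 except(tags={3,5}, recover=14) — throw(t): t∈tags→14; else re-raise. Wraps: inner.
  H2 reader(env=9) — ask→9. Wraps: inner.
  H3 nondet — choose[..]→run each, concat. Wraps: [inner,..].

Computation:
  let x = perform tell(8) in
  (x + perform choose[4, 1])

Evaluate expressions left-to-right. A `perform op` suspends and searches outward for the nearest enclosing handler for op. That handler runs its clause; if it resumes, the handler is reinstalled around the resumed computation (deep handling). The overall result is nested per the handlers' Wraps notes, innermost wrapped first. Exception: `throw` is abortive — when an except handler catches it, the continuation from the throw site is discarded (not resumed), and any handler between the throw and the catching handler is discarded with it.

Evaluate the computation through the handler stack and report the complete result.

Answer: [(4, (8)), (1, (8))]

Step-by-step:
tell(8) @ H0 ⇒ log+=8
choose[4, 1] @ H3
  branch[0] choose=4:
    H0 returns (4, (8))
    H1 returns (4, (8))
    H2 returns (4, (8))
    H3 returns [(4, (8))]
  branch[1] choose=1:
    H0 returns (1, (8))
    H1 returns (1, (8))
    H2 returns (1, (8))
    H3 returns [(1, (8))]
= [(4, (8)), (1, (8))]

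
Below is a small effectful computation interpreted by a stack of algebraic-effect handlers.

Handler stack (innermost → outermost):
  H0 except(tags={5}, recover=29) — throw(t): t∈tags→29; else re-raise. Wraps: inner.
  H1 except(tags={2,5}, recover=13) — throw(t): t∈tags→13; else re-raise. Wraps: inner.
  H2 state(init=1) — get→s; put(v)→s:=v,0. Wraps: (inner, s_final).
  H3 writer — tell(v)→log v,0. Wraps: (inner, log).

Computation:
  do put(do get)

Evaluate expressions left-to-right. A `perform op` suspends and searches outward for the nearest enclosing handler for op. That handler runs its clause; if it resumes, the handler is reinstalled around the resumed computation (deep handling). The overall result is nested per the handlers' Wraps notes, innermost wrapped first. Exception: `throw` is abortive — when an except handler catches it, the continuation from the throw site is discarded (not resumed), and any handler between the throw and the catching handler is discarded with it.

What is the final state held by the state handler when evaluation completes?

Evaluation trace:
get @ H2 ⇒ 1
put(1) @ H2 ⇒ s:=1
H0 returns 0
H1 returns 0
H2 returns (0, 1)
H3 returns ((0, 1), ())
= ((0, 1), ())

Answer: 1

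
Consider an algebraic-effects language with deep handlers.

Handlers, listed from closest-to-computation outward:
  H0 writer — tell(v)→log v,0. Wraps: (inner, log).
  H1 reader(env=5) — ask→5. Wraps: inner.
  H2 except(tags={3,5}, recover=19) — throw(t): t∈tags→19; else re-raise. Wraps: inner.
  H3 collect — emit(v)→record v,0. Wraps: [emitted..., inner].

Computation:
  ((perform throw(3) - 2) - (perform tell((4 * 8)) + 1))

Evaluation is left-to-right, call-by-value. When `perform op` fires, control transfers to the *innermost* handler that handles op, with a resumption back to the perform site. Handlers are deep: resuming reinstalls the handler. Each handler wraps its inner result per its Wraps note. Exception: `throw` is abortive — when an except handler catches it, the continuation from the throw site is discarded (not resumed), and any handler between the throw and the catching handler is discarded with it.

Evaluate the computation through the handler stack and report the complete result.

Evaluation trace:
throw(3) @ H2 caught ⇒ 19
H3 returns [19]
= [19]

Answer: [19]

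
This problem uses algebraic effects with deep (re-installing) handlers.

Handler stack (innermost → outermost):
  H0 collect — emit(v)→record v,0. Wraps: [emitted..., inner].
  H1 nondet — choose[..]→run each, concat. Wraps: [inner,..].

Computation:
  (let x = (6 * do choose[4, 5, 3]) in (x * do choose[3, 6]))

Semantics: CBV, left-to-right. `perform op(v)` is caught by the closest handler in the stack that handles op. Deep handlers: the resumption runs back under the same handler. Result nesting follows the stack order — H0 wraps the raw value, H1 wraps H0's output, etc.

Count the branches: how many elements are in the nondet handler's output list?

Evaluation trace:
choose[4, 5, 3] @ H1
  branch[0] choose=4:
    choose[3, 6] @ H1
      branch[0] choose=3:
        H0 returns [72]
        H1 returns [[72]]
      branch[1] choose=6:
        H0 returns [144]
        H1 returns [[144]]
  branch[1] choose=5:
    choose[3, 6] @ H1
      branch[0] choose=3:
        H0 returns [90]
        H1 returns [[90]]
      branch[1] choose=6:
        H0 returns [180]
        H1 returns [[180]]
  branch[2] choose=3:
    choose[3, 6] @ H1
      branch[0] choose=3:
        H0 returns [54]
        H1 returns [[54]]
      branch[1] choose=6:
        H0 returns [108]
        H1 returns [[108]]
= [[72], [144], [90], [180], [54], [108]]

Answer: 6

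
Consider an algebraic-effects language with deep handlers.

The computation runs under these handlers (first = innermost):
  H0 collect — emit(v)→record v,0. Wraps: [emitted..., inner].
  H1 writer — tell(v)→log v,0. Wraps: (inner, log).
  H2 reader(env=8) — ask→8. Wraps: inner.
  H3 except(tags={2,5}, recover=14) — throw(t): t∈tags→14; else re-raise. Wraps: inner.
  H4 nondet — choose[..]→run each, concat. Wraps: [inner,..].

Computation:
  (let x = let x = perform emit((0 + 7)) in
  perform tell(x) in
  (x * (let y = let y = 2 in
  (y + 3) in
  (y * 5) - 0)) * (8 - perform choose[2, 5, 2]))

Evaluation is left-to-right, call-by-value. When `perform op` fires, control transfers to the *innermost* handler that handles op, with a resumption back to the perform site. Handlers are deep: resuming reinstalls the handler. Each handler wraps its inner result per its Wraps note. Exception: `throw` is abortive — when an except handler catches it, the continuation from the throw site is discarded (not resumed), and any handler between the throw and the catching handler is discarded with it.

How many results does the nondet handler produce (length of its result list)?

Answer: 3

Working:
emit(7) @ H0 ⇒ out+=7
tell(0) @ H1 ⇒ log+=0
choose[2, 5, 2] @ H4
  branch[0] choose=2:
    H0 returns [7, 0]
    H1 returns ([7, 0], (0))
    H2 returns ([7, 0], (0))
    H3 returns ([7, 0], (0))
    H4 returns [([7, 0], (0))]
  branch[1] choose=5:
    H0 returns [7, 0]
    H1 returns ([7, 0], (0))
    H2 returns ([7, 0], (0))
    H3 returns ([7, 0], (0))
    H4 returns [([7, 0], (0))]
  branch[2] choose=2:
    H0 returns [7, 0]
    H1 returns ([7, 0], (0))
    H2 returns ([7, 0], (0))
    H3 returns ([7, 0], (0))
    H4 returns [([7, 0], (0))]
= [([7, 0], (0)), ([7, 0], (0)), ([7, 0], (0))]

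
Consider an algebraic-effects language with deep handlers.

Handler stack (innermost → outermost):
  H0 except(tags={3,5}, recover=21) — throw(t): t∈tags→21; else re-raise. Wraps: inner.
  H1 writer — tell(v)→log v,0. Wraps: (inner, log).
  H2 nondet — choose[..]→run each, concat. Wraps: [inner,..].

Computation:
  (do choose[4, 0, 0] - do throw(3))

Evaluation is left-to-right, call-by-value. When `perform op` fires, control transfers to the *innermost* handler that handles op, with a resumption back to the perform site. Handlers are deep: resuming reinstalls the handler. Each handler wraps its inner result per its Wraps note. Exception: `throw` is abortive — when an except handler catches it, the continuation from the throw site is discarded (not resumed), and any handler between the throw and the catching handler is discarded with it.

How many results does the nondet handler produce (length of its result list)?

Working:
choose[4, 0, 0] @ H2
  branch[0] choose=4:
    throw(3) @ H0 caught ⇒ 21
    H1 returns (21, ())
    H2 returns [(21, ())]
  branch[1] choose=0:
    throw(3) @ H0 caught ⇒ 21
    H1 returns (21, ())
    H2 returns [(21, ())]
  branch[2] choose=0:
    throw(3) @ H0 caught ⇒ 21
    H1 returns (21, ())
    H2 returns [(21, ())]
= [(21, ()), (21, ()), (21, ())]

Answer: 3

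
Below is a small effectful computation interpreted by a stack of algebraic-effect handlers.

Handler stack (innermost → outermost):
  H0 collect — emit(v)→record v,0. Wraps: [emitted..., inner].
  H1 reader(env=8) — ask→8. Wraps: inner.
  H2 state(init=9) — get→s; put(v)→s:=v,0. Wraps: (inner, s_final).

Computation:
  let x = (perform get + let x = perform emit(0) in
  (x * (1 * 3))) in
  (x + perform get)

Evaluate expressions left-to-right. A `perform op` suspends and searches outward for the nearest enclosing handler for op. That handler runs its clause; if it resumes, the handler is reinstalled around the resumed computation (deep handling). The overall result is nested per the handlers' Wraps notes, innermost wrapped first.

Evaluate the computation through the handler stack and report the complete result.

Working:
get @ H2 ⇒ 9
emit(0) @ H0 ⇒ out+=0
get @ H2 ⇒ 9
H0 returns [0, 18]
H1 returns [0, 18]
H2 returns ([0, 18], 9)
= ([0, 18], 9)

Answer: ([0, 18], 9)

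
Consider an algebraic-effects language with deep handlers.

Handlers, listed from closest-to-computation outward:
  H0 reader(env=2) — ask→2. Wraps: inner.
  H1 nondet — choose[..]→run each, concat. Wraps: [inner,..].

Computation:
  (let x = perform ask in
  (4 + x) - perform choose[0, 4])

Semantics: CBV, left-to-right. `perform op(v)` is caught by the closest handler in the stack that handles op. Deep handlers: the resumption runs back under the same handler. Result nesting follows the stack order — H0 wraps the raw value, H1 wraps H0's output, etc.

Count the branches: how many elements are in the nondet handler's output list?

Step-by-step:
ask @ H0 ⇒ 2
choose[0, 4] @ H1
  branch[0] choose=0:
    H0 returns 6
    H1 returns [6]
  branch[1] choose=4:
    H0 returns 2
    H1 returns [2]
= [6, 2]

Answer: 2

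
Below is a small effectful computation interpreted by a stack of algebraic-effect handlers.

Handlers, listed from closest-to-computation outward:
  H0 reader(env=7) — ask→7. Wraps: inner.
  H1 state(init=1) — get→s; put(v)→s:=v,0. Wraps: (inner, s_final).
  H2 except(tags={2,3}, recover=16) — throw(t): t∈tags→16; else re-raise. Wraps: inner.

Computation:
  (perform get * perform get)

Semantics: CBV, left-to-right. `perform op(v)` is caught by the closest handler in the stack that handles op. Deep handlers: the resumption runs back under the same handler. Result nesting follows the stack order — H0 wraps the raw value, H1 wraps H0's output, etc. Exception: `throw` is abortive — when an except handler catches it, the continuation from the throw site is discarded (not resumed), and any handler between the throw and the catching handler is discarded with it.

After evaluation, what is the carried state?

Step-by-step:
get @ H1 ⇒ 1
get @ H1 ⇒ 1
H0 returns 1
H1 returns (1, 1)
H2 returns (1, 1)
= (1, 1)

Answer: 1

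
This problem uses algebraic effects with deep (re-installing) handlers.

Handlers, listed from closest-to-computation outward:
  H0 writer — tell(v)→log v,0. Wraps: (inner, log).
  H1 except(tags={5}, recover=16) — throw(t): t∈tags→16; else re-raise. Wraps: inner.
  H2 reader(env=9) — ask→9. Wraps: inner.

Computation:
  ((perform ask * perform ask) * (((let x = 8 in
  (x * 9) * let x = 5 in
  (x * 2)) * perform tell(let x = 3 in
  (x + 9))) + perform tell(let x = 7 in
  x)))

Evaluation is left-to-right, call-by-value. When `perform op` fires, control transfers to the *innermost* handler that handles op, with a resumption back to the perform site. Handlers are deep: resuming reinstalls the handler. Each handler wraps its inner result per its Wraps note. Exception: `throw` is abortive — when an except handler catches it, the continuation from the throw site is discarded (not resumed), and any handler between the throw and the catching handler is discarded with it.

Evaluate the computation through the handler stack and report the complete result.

Answer: (0, (12, 7))

Evaluation trace:
ask @ H2 ⇒ 9
ask @ H2 ⇒ 9
tell(12) @ H0 ⇒ log+=12
tell(7) @ H0 ⇒ log+=7
H0 returns (0, (12, 7))
H1 returns (0, (12, 7))
H2 returns (0, (12, 7))
= (0, (12, 7))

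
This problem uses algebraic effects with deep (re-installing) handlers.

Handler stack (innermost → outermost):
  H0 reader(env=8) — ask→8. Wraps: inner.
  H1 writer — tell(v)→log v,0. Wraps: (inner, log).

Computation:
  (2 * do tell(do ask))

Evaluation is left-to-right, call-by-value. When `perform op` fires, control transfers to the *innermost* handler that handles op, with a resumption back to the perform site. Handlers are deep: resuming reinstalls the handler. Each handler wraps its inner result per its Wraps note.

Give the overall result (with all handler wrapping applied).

Answer: (0, (8))

Step-by-step:
ask @ H0 ⇒ 8
tell(8) @ H1 ⇒ log+=8
H0 returns 0
H1 returns (0, (8))
= (0, (8))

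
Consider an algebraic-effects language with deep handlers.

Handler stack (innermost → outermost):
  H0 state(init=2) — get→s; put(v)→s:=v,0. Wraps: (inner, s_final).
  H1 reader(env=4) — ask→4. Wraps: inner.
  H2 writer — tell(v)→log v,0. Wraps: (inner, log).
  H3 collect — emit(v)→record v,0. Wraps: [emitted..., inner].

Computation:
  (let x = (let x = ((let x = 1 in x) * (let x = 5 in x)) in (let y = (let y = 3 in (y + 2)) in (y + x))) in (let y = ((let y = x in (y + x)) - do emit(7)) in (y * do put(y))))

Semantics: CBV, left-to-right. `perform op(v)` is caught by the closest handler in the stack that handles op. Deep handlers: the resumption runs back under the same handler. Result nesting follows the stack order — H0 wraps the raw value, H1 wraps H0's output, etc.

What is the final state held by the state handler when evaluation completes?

Answer: 20

Evaluation trace:
emit(7) @ H3 ⇒ out+=7
put(20) @ H0 ⇒ s:=20
H0 returns (0, 20)
H1 returns (0, 20)
H2 returns ((0, 20), ())
H3 returns [7, ((0, 20), ())]
= [7, ((0, 20), ())]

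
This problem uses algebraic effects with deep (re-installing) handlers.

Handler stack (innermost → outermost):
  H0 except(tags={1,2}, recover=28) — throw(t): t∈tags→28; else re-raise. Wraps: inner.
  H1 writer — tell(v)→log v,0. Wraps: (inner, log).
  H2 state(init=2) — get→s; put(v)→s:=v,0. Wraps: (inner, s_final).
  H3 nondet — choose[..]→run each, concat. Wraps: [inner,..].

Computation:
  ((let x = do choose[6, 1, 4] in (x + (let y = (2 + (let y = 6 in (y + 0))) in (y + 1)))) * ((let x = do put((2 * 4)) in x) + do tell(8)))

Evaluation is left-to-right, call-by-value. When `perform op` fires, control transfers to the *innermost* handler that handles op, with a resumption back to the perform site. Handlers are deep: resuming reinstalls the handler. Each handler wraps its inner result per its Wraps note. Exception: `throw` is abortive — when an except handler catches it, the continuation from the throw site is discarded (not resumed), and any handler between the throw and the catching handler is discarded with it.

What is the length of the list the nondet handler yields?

Answer: 3

Evaluation trace:
choose[6, 1, 4] @ H3
  branch[0] choose=6:
    put(8) @ H2 ⇒ s:=8
    tell(8) @ H1 ⇒ log+=8
    H0 returns 0
    H1 returns (0, (8))
    H2 returns ((0, (8)), 8)
    H3 returns [((0, (8)), 8)]
  branch[1] choose=1:
    put(8) @ H2 ⇒ s:=8
    tell(8) @ H1 ⇒ log+=8
    H0 returns 0
    H1 returns (0, (8))
    H2 returns ((0, (8)), 8)
    H3 returns [((0, (8)), 8)]
  branch[2] choose=4:
    put(8) @ H2 ⇒ s:=8
    tell(8) @ H1 ⇒ log+=8
    H0 returns 0
    H1 returns (0, (8))
    H2 returns ((0, (8)), 8)
    H3 returns [((0, (8)), 8)]
= [((0, (8)), 8), ((0, (8)), 8), ((0, (8)), 8)]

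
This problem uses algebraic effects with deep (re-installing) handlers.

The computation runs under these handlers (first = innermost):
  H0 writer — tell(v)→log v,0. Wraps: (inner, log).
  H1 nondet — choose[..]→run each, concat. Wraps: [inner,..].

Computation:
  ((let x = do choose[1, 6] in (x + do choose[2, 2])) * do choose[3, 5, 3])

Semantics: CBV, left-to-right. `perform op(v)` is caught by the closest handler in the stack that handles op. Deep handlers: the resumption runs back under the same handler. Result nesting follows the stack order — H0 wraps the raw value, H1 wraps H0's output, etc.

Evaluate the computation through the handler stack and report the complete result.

Answer: [(9, ()), (15, ()), (9, ()), (9, ()), (15, ()), (9, ()), (24, ()), (40, ()), (24, ()), (24, ()), (40, ()), (24, ())]

Evaluation trace:
choose[1, 6] @ H1
  branch[0] choose=1:
    choose[2, 2] @ H1
      branch[0] choose=2:
        choose[3, 5, 3] @ H1
          branch[0] choose=3:
            H0 returns (9, ())
            H1 returns [(9, ())]
          branch[1] choose=5:
            H0 returns (15, ())
            H1 returns [(15, ())]
          branch[2] choose=3:
            H0 returns (9, ())
            H1 returns [(9, ())]
      branch[1] choose=2:
        choose[3, 5, 3] @ H1
          branch[0] choose=3:
            H0 returns (9, ())
            H1 returns [(9, ())]
          branch[1] choose=5:
            H0 returns (15, ())
            H1 returns [(15, ())]
          branch[2] choose=3:
            H0 returns (9, ())
            H1 returns [(9, ())]
  branch[1] choose=6:
    choose[2, 2] @ H1
      branch[0] choose=2:
        choose[3, 5, 3] @ H1
          branch[0] choose=3:
            H0 returns (24, ())
            H1 returns [(24, ())]
          branch[1] choose=5:
            H0 returns (40, ())
            H1 returns [(40, ())]
          branch[2] choose=3:
            H0 returns (24, ())
            H1 returns [(24, ())]
      branch[1] choose=2:
        choose[3, 5, 3] @ H1
          branch[0] choose=3:
            H0 returns (24, ())
            H1 returns [(24, ())]
          branch[1] choose=5:
            H0 returns (40, ())
            H1 returns [(40, ())]
          branch[2] choose=3:
            H0 returns (24, ())
            H1 returns [(24, ())]
= [(9, ()), (15, ()), (9, ()), (9, ()), (15, ()), (9, ()), (24, ()), (40, ()), (24, ()), (24, ()), (40, ()), (24, ())]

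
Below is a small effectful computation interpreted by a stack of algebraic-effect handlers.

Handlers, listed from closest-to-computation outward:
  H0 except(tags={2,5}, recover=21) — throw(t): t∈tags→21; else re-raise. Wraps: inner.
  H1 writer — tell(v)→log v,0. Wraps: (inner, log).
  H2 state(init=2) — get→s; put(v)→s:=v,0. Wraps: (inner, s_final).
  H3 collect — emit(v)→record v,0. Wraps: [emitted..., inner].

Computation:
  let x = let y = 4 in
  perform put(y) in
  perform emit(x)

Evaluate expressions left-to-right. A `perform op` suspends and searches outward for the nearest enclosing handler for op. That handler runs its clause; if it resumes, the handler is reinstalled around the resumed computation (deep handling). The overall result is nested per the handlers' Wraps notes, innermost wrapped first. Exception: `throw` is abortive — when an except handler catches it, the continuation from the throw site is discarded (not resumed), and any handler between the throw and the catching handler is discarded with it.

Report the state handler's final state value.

Working:
put(4) @ H2 ⇒ s:=4
emit(0) @ H3 ⇒ out+=0
H0 returns 0
H1 returns (0, ())
H2 returns ((0, ()), 4)
H3 returns [0, ((0, ()), 4)]
= [0, ((0, ()), 4)]

Answer: 4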